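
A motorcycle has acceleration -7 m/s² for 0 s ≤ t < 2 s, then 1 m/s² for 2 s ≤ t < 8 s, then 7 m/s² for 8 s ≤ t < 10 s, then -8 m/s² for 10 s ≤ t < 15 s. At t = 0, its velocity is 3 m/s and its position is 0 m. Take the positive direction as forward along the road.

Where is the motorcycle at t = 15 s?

On each constant-a segment, Δv = aΔt and Δx = v₀Δt + ½aΔt²; chain segment to segment.
0–2 s: v starts 3 m/s; Δx = 3·2 + ½·-7·2² = -8 m; v ends -11 m/s.
2–8 s: v starts -11 m/s; Δx = -11·6 + ½·1·6² = -48 m; v ends -5 m/s.
8–10 s: v starts -5 m/s; Δx = -5·2 + ½·7·2² = 4 m; v ends 9 m/s.
10–15 s: v starts 9 m/s; Δx = 9·5 + ½·-8·5² = -55 m; v ends -31 m/s.
x(15) = 0 + Σ Δx = -107 m.

-107 m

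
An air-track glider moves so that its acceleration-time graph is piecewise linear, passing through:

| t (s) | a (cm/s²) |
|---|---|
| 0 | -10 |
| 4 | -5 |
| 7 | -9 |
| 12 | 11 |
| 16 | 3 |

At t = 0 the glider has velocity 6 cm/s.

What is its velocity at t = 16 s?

Δv equals the area under the a-t graph; then v = v₀ + Δv.
0–4 s: ½(-10 + -5)(4) = -30 cm/s
4–7 s: ½(-5 + -9)(3) = -21 cm/s
7–12 s: ½(-9 + 11)(5) = 5 cm/s
12–16 s: ½(11 + 3)(4) = 28 cm/s
Δv = -18 cm/s, so v(16) = 6 + (-18) = -12 cm/s.

-12 cm/s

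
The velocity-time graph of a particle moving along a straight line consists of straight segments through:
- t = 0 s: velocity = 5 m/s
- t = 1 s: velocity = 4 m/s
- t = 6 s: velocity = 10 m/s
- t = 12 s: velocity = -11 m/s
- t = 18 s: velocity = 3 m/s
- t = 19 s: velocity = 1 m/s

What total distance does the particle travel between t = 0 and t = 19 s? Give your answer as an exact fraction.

Distance (not displacement) is the total path length: add the absolute areas under v-t.
0–1 s: |½(5 + 4)(1)| = 4.5 m
1–6 s: |½(4 + 10)(5)| = 35 m
6–12 s: v = 0 at t = 62/7 s; triangle areas 100/7 + 121/7 = 221/7 m
12–18 s: v = 0 at t = 117/7 s; triangle areas 363/14 + 27/14 = 195/7 m
18–19 s: |½(3 + 1)(1)| = 2 m
Total distance = 1413/14 m

1413/14 m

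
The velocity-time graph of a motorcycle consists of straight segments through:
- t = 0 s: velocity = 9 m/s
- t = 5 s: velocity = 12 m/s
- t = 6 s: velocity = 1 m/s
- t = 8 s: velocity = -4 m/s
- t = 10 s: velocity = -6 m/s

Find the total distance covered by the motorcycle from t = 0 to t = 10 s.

Distance (not displacement) is the total path length: add the absolute areas under v-t.
0–5 s: |½(9 + 12)(5)| = 52.5 m
5–6 s: |½(12 + 1)(1)| = 6.5 m
6–8 s: v = 0 at t = 6.4 s; triangle areas 0.2 + 3.2 = 3.4 m
8–10 s: |½(-4 + -6)(2)| = 10 m
Total distance = 72.4 m

72.4 m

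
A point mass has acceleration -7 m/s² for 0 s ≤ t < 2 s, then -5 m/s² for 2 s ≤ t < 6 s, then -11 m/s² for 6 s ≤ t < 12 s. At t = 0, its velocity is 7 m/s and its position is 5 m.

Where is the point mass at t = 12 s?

-423 m

On each constant-a segment, Δv = aΔt and Δx = v₀Δt + ½aΔt²; chain segment to segment.
0–2 s: v starts 7 m/s; Δx = 7·2 + ½·-7·2² = 0 m; v ends -7 m/s.
2–6 s: v starts -7 m/s; Δx = -7·4 + ½·-5·4² = -68 m; v ends -27 m/s.
6–12 s: v starts -27 m/s; Δx = -27·6 + ½·-11·6² = -360 m; v ends -93 m/s.
x(12) = 5 + Σ Δx = -423 m.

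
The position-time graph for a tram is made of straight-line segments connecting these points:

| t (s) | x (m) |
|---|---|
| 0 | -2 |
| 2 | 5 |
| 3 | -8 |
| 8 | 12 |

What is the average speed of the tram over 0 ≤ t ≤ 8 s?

Average speed = (total path length)/(elapsed time); on a piecewise-linear x-t graph the path length is Σ|Δx|.
0–2 s: |Δx| = |5 − -2| = 7 m
2–3 s: |Δx| = |-8 − 5| = 13 m
3–8 s: |Δx| = |12 − -8| = 20 m
Total path = 40 m; average speed = 40/8 = 5 m/s.

5 m/s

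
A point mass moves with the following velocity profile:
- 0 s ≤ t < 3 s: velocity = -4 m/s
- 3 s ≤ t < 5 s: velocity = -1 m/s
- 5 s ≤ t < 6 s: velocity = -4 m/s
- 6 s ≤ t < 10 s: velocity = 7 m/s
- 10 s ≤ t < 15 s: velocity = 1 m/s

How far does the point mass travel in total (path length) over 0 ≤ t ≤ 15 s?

Distance (not displacement) is the total path length: add the absolute areas under v-t.
0–3 s: |-4| × 3 = 12 m
3–5 s: |-1| × 2 = 2 m
5–6 s: |-4| × 1 = 4 m
6–10 s: |7| × 4 = 28 m
10–15 s: |1| × 5 = 5 m
Total distance = 51 m

51 m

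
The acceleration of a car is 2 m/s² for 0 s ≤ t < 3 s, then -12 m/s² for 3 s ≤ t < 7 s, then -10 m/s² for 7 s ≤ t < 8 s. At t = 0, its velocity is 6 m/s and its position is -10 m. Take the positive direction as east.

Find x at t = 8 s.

On each constant-a segment, Δv = aΔt and Δx = v₀Δt + ½aΔt²; chain segment to segment.
0–3 s: v starts 6 m/s; Δx = 6·3 + ½·2·3² = 27 m; v ends 12 m/s.
3–7 s: v starts 12 m/s; Δx = 12·4 + ½·-12·4² = -48 m; v ends -36 m/s.
7–8 s: v starts -36 m/s; Δx = -36·1 + ½·-10·1² = -41 m; v ends -46 m/s.
x(8) = -10 + Σ Δx = -72 m.

-72 m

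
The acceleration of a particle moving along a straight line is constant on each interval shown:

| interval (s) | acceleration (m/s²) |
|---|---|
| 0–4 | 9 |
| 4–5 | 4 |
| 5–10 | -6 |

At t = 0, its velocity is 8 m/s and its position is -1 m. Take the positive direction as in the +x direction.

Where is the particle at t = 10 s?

314 m

On each constant-a segment, Δv = aΔt and Δx = v₀Δt + ½aΔt²; chain segment to segment.
0–4 s: v starts 8 m/s; Δx = 8·4 + ½·9·4² = 104 m; v ends 44 m/s.
4–5 s: v starts 44 m/s; Δx = 44·1 + ½·4·1² = 46 m; v ends 48 m/s.
5–10 s: v starts 48 m/s; Δx = 48·5 + ½·-6·5² = 165 m; v ends 18 m/s.
x(10) = -1 + Σ Δx = 314 m.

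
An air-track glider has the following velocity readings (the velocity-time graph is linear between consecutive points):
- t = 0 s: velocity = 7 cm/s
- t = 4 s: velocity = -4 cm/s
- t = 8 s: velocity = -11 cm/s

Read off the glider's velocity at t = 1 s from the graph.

4.25 cm/s

On 0–4 s the graph is linear from 7 to -4 cm/s: v(1) = 7 + (-4 − 7)·(1 − 0)/(4 − 0) = 4.25 cm/s.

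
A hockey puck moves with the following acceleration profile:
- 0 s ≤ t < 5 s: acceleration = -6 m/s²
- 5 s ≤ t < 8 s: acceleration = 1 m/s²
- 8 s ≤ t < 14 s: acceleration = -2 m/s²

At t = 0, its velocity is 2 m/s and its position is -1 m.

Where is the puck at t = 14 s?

On each constant-a segment, Δv = aΔt and Δx = v₀Δt + ½aΔt²; chain segment to segment.
0–5 s: v starts 2 m/s; Δx = 2·5 + ½·-6·5² = -65 m; v ends -28 m/s.
5–8 s: v starts -28 m/s; Δx = -28·3 + ½·1·3² = -79.5 m; v ends -25 m/s.
8–14 s: v starts -25 m/s; Δx = -25·6 + ½·-2·6² = -186 m; v ends -37 m/s.
x(14) = -1 + Σ Δx = -331.5 m.

-331.5 m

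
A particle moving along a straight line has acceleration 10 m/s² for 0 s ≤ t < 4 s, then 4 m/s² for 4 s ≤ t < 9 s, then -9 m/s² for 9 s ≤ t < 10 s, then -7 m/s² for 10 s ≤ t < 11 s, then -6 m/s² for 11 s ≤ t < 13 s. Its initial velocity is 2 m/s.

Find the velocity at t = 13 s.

Δv equals the area under the a-t graph; then v = v₀ + Δv.
0–4 s: 10 × 4 = 40 m/s
4–9 s: 4 × 5 = 20 m/s
9–10 s: -9 × 1 = -9 m/s
10–11 s: -7 × 1 = -7 m/s
11–13 s: -6 × 2 = -12 m/s
Δv = 32 m/s, so v(13) = 2 + (32) = 34 m/s.

34 m/s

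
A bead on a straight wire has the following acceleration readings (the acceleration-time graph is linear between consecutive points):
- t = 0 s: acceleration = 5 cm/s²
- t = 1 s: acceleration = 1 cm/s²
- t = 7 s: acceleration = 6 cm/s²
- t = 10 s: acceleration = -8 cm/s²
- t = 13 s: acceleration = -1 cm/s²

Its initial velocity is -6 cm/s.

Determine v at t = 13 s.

1.5 cm/s

Δv equals the area under the a-t graph; then v = v₀ + Δv.
0–1 s: ½(5 + 1)(1) = 3 cm/s
1–7 s: ½(1 + 6)(6) = 21 cm/s
7–10 s: ½(6 + -8)(3) = -3 cm/s
10–13 s: ½(-8 + -1)(3) = -13.5 cm/s
Δv = 7.5 cm/s, so v(13) = -6 + (7.5) = 1.5 cm/s.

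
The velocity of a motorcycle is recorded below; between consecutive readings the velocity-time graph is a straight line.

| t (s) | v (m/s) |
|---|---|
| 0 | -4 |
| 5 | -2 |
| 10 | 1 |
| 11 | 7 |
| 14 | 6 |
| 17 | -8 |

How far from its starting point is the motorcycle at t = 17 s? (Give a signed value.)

Displacement is the signed area under the v-t curve.
0–5 s: ½(-4 + -2)(5) = -15 m
5–10 s: ½(-2 + 1)(5) = -2.5 m
10–11 s: ½(1 + 7)(1) = 4 m
11–14 s: ½(7 + 6)(3) = 19.5 m
14–17 s: ½(6 + -8)(3) = -3 m
Net displacement = 3 m

3 m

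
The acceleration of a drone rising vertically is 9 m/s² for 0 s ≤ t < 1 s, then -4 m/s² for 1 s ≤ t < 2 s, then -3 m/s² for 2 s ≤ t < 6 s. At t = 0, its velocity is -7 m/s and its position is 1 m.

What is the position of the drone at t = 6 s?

On each constant-a segment, Δv = aΔt and Δx = v₀Δt + ½aΔt²; chain segment to segment.
0–1 s: v starts -7 m/s; Δx = -7·1 + ½·9·1² = -2.5 m; v ends 2 m/s.
1–2 s: v starts 2 m/s; Δx = 2·1 + ½·-4·1² = 0 m; v ends -2 m/s.
2–6 s: v starts -2 m/s; Δx = -2·4 + ½·-3·4² = -32 m; v ends -14 m/s.
x(6) = 1 + Σ Δx = -33.5 m.

-33.5 m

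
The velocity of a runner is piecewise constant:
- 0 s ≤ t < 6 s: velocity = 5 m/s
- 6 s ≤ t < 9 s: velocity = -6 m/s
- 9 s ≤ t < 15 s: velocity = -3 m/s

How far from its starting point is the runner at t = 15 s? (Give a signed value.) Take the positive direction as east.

Displacement is the signed area under the v-t curve.
0–6 s: 5 × 6 = 30 m
6–9 s: -6 × 3 = -18 m
9–15 s: -3 × 6 = -18 m
Net displacement = -6 m

-6 m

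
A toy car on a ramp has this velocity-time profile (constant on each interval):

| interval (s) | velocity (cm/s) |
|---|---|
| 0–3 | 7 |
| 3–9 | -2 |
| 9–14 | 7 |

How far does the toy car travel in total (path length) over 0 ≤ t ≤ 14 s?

Total distance travelled is ∫|v| dt — sum the magnitudes of each area piece.
0–3 s: |7| × 3 = 21 cm
3–9 s: |-2| × 6 = 12 cm
9–14 s: |7| × 5 = 35 cm
Total distance = 68 cm

68 cm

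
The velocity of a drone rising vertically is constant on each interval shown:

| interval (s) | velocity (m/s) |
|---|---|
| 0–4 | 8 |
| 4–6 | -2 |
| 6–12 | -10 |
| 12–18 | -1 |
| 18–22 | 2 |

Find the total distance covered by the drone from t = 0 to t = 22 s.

110 m

Total distance travelled is ∫|v| dt — sum the magnitudes of each area piece.
0–4 s: |8| × 4 = 32 m
4–6 s: |-2| × 2 = 4 m
6–12 s: |-10| × 6 = 60 m
12–18 s: |-1| × 6 = 6 m
18–22 s: |2| × 4 = 8 m
Total distance = 110 m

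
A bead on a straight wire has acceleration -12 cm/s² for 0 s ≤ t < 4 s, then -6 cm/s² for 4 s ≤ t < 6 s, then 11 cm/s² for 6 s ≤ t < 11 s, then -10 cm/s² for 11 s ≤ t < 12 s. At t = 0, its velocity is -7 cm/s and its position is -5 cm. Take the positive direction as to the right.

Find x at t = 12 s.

-465.5 cm

On each constant-a segment, Δv = aΔt and Δx = v₀Δt + ½aΔt²; chain segment to segment.
0–4 s: v starts -7 cm/s; Δx = -7·4 + ½·-12·4² = -124 cm; v ends -55 cm/s.
4–6 s: v starts -55 cm/s; Δx = -55·2 + ½·-6·2² = -122 cm; v ends -67 cm/s.
6–11 s: v starts -67 cm/s; Δx = -67·5 + ½·11·5² = -197.5 cm; v ends -12 cm/s.
11–12 s: v starts -12 cm/s; Δx = -12·1 + ½·-10·1² = -17 cm; v ends -22 cm/s.
x(12) = -5 + Σ Δx = -465.5 cm.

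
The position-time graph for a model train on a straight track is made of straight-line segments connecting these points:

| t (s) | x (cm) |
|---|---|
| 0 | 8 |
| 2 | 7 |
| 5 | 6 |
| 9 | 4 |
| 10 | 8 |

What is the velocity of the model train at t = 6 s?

-0.5 cm/s

Velocity is the slope of the x-t graph on 5–9 s: (4 − 6)/(9 − 5) = -0.5 cm/s.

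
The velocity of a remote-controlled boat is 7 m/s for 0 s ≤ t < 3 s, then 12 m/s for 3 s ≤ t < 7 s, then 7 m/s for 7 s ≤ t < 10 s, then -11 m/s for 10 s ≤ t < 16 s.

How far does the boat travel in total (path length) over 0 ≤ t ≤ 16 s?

156 m

Distance (not displacement) is the total path length: add the absolute areas under v-t.
0–3 s: |7| × 3 = 21 m
3–7 s: |12| × 4 = 48 m
7–10 s: |7| × 3 = 21 m
10–16 s: |-11| × 6 = 66 m
Total distance = 156 m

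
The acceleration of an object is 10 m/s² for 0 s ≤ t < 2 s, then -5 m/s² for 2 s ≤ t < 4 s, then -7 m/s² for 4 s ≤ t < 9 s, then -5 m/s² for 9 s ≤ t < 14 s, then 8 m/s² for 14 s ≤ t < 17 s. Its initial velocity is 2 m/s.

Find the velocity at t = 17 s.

Δv equals the area under the a-t graph; then v = v₀ + Δv.
0–2 s: 10 × 2 = 20 m/s
2–4 s: -5 × 2 = -10 m/s
4–9 s: -7 × 5 = -35 m/s
9–14 s: -5 × 5 = -25 m/s
14–17 s: 8 × 3 = 24 m/s
Δv = -26 m/s, so v(17) = 2 + (-26) = -24 m/s.

-24 m/s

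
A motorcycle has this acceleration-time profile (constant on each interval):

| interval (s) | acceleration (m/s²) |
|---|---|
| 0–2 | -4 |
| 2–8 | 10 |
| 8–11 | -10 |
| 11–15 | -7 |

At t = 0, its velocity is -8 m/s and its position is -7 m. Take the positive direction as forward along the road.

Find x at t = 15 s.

On each constant-a segment, Δv = aΔt and Δx = v₀Δt + ½aΔt²; chain segment to segment.
0–2 s: v starts -8 m/s; Δx = -8·2 + ½·-4·2² = -24 m; v ends -16 m/s.
2–8 s: v starts -16 m/s; Δx = -16·6 + ½·10·6² = 84 m; v ends 44 m/s.
8–11 s: v starts 44 m/s; Δx = 44·3 + ½·-10·3² = 87 m; v ends 14 m/s.
11–15 s: v starts 14 m/s; Δx = 14·4 + ½·-7·4² = 0 m; v ends -14 m/s.
x(15) = -7 + Σ Δx = 140 m.

140 m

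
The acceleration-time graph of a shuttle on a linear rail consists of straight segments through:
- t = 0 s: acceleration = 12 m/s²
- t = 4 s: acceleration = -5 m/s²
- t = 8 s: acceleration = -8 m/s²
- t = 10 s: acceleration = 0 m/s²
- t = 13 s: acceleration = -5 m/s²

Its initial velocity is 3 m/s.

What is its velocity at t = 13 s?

-24.5 m/s

Δv equals the area under the a-t graph; then v = v₀ + Δv.
0–4 s: ½(12 + -5)(4) = 14 m/s
4–8 s: ½(-5 + -8)(4) = -26 m/s
8–10 s: ½(-8 + 0)(2) = -8 m/s
10–13 s: ½(0 + -5)(3) = -7.5 m/s
Δv = -27.5 m/s, so v(13) = 3 + (-27.5) = -24.5 m/s.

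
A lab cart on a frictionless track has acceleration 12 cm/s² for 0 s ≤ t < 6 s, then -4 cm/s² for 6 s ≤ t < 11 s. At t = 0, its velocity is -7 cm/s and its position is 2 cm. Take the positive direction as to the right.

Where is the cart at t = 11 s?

451 cm

On each constant-a segment, Δv = aΔt and Δx = v₀Δt + ½aΔt²; chain segment to segment.
0–6 s: v starts -7 cm/s; Δx = -7·6 + ½·12·6² = 174 cm; v ends 65 cm/s.
6–11 s: v starts 65 cm/s; Δx = 65·5 + ½·-4·5² = 275 cm; v ends 45 cm/s.
x(11) = 2 + Σ Δx = 451 cm.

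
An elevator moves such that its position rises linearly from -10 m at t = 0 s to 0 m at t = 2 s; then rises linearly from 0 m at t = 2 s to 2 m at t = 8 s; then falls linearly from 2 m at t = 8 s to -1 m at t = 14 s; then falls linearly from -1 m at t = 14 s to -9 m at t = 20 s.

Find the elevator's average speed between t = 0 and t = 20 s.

1.15 m/s

Average speed = (total path length)/(elapsed time); on a piecewise-linear x-t graph the path length is Σ|Δx|.
0–2 s: |Δx| = |0 − -10| = 10 m
2–8 s: |Δx| = |2 − 0| = 2 m
8–14 s: |Δx| = |-1 − 2| = 3 m
14–20 s: |Δx| = |-9 − -1| = 8 m
Total path = 23 m; average speed = 23/20 = 1.15 m/s.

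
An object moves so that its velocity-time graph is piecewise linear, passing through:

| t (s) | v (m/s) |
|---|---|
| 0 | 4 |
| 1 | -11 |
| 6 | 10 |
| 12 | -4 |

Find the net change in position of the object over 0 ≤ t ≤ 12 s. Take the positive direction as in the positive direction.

12 m

Net displacement equals the area under the velocity-time graph (areas below the axis count negative).
0–1 s: ½(4 + -11)(1) = -3.5 m
1–6 s: ½(-11 + 10)(5) = -2.5 m
6–12 s: ½(10 + -4)(6) = 18 m
Net displacement = 12 m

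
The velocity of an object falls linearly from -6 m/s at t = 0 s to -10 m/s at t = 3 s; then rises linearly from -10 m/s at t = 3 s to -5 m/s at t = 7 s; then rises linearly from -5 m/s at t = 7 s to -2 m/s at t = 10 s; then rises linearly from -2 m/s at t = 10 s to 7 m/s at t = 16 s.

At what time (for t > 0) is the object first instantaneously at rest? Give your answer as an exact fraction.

v changes sign on 10–16 s (from -2 to 7); the graph is linear there, so v = 0 at t = 10 + (2)·(16 − 10)/(7 − -2) = 34/3 s.

t = 34/3 s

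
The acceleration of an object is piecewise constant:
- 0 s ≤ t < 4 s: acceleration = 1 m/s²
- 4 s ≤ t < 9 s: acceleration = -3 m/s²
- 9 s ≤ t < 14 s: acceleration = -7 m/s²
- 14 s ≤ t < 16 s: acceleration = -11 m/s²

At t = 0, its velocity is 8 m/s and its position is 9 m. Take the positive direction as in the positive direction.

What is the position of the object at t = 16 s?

On each constant-a segment, Δv = aΔt and Δx = v₀Δt + ½aΔt²; chain segment to segment.
0–4 s: v starts 8 m/s; Δx = 8·4 + ½·1·4² = 40 m; v ends 12 m/s.
4–9 s: v starts 12 m/s; Δx = 12·5 + ½·-3·5² = 22.5 m; v ends -3 m/s.
9–14 s: v starts -3 m/s; Δx = -3·5 + ½·-7·5² = -102.5 m; v ends -38 m/s.
14–16 s: v starts -38 m/s; Δx = -38·2 + ½·-11·2² = -98 m; v ends -60 m/s.
x(16) = 9 + Σ Δx = -129 m.

-129 m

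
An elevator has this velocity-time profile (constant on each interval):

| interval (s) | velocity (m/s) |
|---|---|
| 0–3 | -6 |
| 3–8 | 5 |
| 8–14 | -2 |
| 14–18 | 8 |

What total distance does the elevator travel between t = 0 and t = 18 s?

Total distance travelled is ∫|v| dt — sum the magnitudes of each area piece.
0–3 s: |-6| × 3 = 18 m
3–8 s: |5| × 5 = 25 m
8–14 s: |-2| × 6 = 12 m
14–18 s: |8| × 4 = 32 m
Total distance = 87 m

87 m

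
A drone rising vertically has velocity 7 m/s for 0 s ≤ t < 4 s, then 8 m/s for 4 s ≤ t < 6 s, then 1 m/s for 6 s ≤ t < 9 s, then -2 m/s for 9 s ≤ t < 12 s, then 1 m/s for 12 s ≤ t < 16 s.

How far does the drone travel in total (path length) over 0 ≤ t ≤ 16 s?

57 m

Total distance travelled is ∫|v| dt — sum the magnitudes of each area piece.
0–4 s: |7| × 4 = 28 m
4–6 s: |8| × 2 = 16 m
6–9 s: |1| × 3 = 3 m
9–12 s: |-2| × 3 = 6 m
12–16 s: |1| × 4 = 4 m
Total distance = 57 m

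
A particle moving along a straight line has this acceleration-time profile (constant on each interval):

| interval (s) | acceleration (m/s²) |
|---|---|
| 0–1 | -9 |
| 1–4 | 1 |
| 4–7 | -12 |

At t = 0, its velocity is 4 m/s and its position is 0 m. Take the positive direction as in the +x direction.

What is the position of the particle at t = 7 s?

On each constant-a segment, Δv = aΔt and Δx = v₀Δt + ½aΔt²; chain segment to segment.
0–1 s: v starts 4 m/s; Δx = 4·1 + ½·-9·1² = -0.5 m; v ends -5 m/s.
1–4 s: v starts -5 m/s; Δx = -5·3 + ½·1·3² = -10.5 m; v ends -2 m/s.
4–7 s: v starts -2 m/s; Δx = -2·3 + ½·-12·3² = -60 m; v ends -38 m/s.
x(7) = 0 + Σ Δx = -71 m.

-71 m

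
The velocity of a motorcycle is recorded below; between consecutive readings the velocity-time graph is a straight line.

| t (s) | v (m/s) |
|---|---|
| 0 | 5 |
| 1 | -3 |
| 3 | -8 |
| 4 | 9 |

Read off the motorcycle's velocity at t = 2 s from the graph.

-5.5 m/s

On 1–3 s the graph is linear from -3 to -8 m/s: v(2) = -3 + (-8 − -3)·(2 − 1)/(3 − 1) = -5.5 m/s.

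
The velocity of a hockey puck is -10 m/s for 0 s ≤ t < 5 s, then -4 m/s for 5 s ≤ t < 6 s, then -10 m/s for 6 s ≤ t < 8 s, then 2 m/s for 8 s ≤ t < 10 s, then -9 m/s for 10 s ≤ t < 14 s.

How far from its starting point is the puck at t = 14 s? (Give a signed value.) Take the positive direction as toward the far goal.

-106 m

Net displacement equals the area under the velocity-time graph (areas below the axis count negative).
0–5 s: -10 × 5 = -50 m
5–6 s: -4 × 1 = -4 m
6–8 s: -10 × 2 = -20 m
8–10 s: 2 × 2 = 4 m
10–14 s: -9 × 4 = -36 m
Net displacement = -106 m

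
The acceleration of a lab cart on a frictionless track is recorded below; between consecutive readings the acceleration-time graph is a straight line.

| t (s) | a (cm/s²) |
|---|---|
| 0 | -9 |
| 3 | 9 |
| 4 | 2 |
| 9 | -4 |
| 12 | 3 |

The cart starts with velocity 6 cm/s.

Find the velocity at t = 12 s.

5 cm/s

Δv equals the area under the a-t graph; then v = v₀ + Δv.
0–3 s: ½(-9 + 9)(3) = 0 cm/s
3–4 s: ½(9 + 2)(1) = 5.5 cm/s
4–9 s: ½(2 + -4)(5) = -5 cm/s
9–12 s: ½(-4 + 3)(3) = -1.5 cm/s
Δv = -1 cm/s, so v(12) = 6 + (-1) = 5 cm/s.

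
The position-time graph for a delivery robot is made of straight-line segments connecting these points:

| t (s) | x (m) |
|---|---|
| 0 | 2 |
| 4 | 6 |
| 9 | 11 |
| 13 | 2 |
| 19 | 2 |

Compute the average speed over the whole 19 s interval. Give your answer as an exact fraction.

Average speed = (total path length)/(elapsed time); on a piecewise-linear x-t graph the path length is Σ|Δx|.
0–4 s: |Δx| = |6 − 2| = 4 m
4–9 s: |Δx| = |11 − 6| = 5 m
9–13 s: |Δx| = |2 − 11| = 9 m
13–19 s: |Δx| = |2 − 2| = 0 m
Total path = 18 m; average speed = 18/19 = 18/19 m/s.

18/19 m/s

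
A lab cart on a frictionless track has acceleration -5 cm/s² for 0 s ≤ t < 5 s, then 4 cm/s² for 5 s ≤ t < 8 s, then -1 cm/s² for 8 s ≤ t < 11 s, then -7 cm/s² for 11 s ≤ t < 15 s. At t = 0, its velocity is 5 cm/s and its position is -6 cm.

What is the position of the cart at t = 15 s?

On each constant-a segment, Δv = aΔt and Δx = v₀Δt + ½aΔt²; chain segment to segment.
0–5 s: v starts 5 cm/s; Δx = 5·5 + ½·-5·5² = -37.5 cm; v ends -20 cm/s.
5–8 s: v starts -20 cm/s; Δx = -20·3 + ½·4·3² = -42 cm; v ends -8 cm/s.
8–11 s: v starts -8 cm/s; Δx = -8·3 + ½·-1·3² = -28.5 cm; v ends -11 cm/s.
11–15 s: v starts -11 cm/s; Δx = -11·4 + ½·-7·4² = -100 cm; v ends -39 cm/s.
x(15) = -6 + Σ Δx = -214 cm.

-214 cm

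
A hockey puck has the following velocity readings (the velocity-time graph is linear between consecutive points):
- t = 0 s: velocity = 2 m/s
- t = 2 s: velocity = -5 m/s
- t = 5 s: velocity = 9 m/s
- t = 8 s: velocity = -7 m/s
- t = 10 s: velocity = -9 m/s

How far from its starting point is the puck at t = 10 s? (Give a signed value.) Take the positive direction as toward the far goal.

Displacement is the signed area under the v-t curve.
0–2 s: ½(2 + -5)(2) = -3 m
2–5 s: ½(-5 + 9)(3) = 6 m
5–8 s: ½(9 + -7)(3) = 3 m
8–10 s: ½(-7 + -9)(2) = -16 m
Net displacement = -10 m

-10 m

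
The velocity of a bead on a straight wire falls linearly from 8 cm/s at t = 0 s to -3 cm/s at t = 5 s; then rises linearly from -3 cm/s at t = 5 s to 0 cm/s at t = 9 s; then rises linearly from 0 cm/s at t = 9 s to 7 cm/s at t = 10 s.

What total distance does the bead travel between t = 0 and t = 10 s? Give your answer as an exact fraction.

287/11 cm

Distance (not displacement) is the total path length: add the absolute areas under v-t.
0–5 s: v = 0 at t = 40/11 s; triangle areas 160/11 + 45/22 = 365/22 cm
5–9 s: |½(-3 + 0)(4)| = 6 cm
9–10 s: |½(0 + 7)(1)| = 3.5 cm
Total distance = 287/11 cm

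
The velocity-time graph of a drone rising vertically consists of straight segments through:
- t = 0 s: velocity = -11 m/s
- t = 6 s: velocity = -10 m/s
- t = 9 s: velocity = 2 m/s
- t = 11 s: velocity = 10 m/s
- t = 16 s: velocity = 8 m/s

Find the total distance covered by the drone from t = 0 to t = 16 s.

Total distance travelled is ∫|v| dt — sum the magnitudes of each area piece.
0–6 s: |½(-11 + -10)(6)| = 63 m
6–9 s: v = 0 at t = 8.5 s; triangle areas 12.5 + 0.5 = 13 m
9–11 s: |½(2 + 10)(2)| = 12 m
11–16 s: |½(10 + 8)(5)| = 45 m
Total distance = 133 m

133 m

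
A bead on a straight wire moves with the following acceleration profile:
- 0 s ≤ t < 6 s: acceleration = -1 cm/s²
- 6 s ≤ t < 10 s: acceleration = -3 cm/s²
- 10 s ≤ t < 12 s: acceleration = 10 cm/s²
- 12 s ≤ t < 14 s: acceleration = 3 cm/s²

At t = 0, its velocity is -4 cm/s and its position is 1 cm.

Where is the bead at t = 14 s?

-127 cm

On each constant-a segment, Δv = aΔt and Δx = v₀Δt + ½aΔt²; chain segment to segment.
0–6 s: v starts -4 cm/s; Δx = -4·6 + ½·-1·6² = -42 cm; v ends -10 cm/s.
6–10 s: v starts -10 cm/s; Δx = -10·4 + ½·-3·4² = -64 cm; v ends -22 cm/s.
10–12 s: v starts -22 cm/s; Δx = -22·2 + ½·10·2² = -24 cm; v ends -2 cm/s.
12–14 s: v starts -2 cm/s; Δx = -2·2 + ½·3·2² = 2 cm; v ends 4 cm/s.
x(14) = 1 + Σ Δx = -127 cm.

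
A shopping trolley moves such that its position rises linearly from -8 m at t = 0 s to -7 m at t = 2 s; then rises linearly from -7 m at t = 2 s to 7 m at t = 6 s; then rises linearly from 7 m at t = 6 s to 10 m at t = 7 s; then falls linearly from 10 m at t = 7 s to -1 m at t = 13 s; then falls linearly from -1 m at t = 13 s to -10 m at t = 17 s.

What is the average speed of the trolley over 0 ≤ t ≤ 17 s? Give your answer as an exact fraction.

Average speed = (total path length)/(elapsed time); on a piecewise-linear x-t graph the path length is Σ|Δx|.
0–2 s: |Δx| = |-7 − -8| = 1 m
2–6 s: |Δx| = |7 − -7| = 14 m
6–7 s: |Δx| = |10 − 7| = 3 m
7–13 s: |Δx| = |-1 − 10| = 11 m
13–17 s: |Δx| = |-10 − -1| = 9 m
Total path = 38 m; average speed = 38/17 = 38/17 m/s.

38/17 m/s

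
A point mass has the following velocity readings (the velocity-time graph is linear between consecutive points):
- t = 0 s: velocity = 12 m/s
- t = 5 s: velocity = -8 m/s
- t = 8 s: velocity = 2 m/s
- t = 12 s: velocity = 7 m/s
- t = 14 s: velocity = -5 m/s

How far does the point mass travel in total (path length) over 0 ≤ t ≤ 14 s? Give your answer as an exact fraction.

Distance (not displacement) is the total path length: add the absolute areas under v-t.
0–5 s: v = 0 at t = 3 s; triangle areas 18 + 8 = 26 m
5–8 s: v = 0 at t = 7.4 s; triangle areas 9.6 + 0.6 = 10.2 m
8–12 s: |½(2 + 7)(4)| = 18 m
12–14 s: v = 0 at t = 79/6 s; triangle areas 49/12 + 25/12 = 37/6 m
Total distance = 1811/30 m

1811/30 m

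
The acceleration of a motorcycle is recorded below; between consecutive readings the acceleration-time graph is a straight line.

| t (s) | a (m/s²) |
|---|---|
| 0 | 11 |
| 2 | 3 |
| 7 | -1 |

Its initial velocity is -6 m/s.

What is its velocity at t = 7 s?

13 m/s

Δv equals the area under the a-t graph; then v = v₀ + Δv.
0–2 s: ½(11 + 3)(2) = 14 m/s
2–7 s: ½(3 + -1)(5) = 5 m/s
Δv = 19 m/s, so v(7) = -6 + (19) = 13 m/s.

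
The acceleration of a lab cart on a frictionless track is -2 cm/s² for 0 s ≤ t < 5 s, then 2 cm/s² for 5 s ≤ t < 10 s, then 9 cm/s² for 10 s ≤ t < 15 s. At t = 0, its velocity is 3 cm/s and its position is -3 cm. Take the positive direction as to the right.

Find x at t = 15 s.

On each constant-a segment, Δv = aΔt and Δx = v₀Δt + ½aΔt²; chain segment to segment.
0–5 s: v starts 3 cm/s; Δx = 3·5 + ½·-2·5² = -10 cm; v ends -7 cm/s.
5–10 s: v starts -7 cm/s; Δx = -7·5 + ½·2·5² = -10 cm; v ends 3 cm/s.
10–15 s: v starts 3 cm/s; Δx = 3·5 + ½·9·5² = 127.5 cm; v ends 48 cm/s.
x(15) = -3 + Σ Δx = 104.5 cm.

104.5 cm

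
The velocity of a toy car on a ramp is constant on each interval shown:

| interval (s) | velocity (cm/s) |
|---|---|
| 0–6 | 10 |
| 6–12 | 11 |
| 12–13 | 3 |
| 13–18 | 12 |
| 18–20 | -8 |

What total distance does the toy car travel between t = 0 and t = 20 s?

205 cm

Distance (not displacement) is the total path length: add the absolute areas under v-t.
0–6 s: |10| × 6 = 60 cm
6–12 s: |11| × 6 = 66 cm
12–13 s: |3| × 1 = 3 cm
13–18 s: |12| × 5 = 60 cm
18–20 s: |-8| × 2 = 16 cm
Total distance = 205 cm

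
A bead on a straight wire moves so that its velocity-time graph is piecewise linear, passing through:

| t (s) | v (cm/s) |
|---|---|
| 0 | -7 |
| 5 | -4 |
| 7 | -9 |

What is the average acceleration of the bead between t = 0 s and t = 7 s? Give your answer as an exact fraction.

-2/7 cm/s²

Average acceleration = Δv/Δt = (-9 − -7)/(7 − 0) = -2/7 cm/s².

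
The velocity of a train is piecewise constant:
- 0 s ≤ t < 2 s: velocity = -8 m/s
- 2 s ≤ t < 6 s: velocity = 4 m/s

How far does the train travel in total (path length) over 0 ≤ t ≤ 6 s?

Total distance travelled is ∫|v| dt — sum the magnitudes of each area piece.
0–2 s: |-8| × 2 = 16 m
2–6 s: |4| × 4 = 16 m
Total distance = 32 m

32 m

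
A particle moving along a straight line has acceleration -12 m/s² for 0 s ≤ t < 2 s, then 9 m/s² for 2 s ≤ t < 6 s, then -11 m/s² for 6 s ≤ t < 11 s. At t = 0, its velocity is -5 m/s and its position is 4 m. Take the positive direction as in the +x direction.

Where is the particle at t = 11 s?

-176.5 m

On each constant-a segment, Δv = aΔt and Δx = v₀Δt + ½aΔt²; chain segment to segment.
0–2 s: v starts -5 m/s; Δx = -5·2 + ½·-12·2² = -34 m; v ends -29 m/s.
2–6 s: v starts -29 m/s; Δx = -29·4 + ½·9·4² = -44 m; v ends 7 m/s.
6–11 s: v starts 7 m/s; Δx = 7·5 + ½·-11·5² = -102.5 m; v ends -48 m/s.
x(11) = 4 + Σ Δx = -176.5 m.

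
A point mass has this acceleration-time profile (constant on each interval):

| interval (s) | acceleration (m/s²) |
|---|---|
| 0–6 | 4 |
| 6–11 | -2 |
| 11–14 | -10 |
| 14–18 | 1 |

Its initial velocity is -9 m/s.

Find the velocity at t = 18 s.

-21 m/s

Δv equals the area under the a-t graph; then v = v₀ + Δv.
0–6 s: 4 × 6 = 24 m/s
6–11 s: -2 × 5 = -10 m/s
11–14 s: -10 × 3 = -30 m/s
14–18 s: 1 × 4 = 4 m/s
Δv = -12 m/s, so v(18) = -9 + (-12) = -21 m/s.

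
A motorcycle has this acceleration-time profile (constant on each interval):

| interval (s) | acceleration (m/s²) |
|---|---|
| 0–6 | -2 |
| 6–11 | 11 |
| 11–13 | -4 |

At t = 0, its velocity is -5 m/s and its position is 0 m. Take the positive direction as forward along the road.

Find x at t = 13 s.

54.5 m

On each constant-a segment, Δv = aΔt and Δx = v₀Δt + ½aΔt²; chain segment to segment.
0–6 s: v starts -5 m/s; Δx = -5·6 + ½·-2·6² = -66 m; v ends -17 m/s.
6–11 s: v starts -17 m/s; Δx = -17·5 + ½·11·5² = 52.5 m; v ends 38 m/s.
11–13 s: v starts 38 m/s; Δx = 38·2 + ½·-4·2² = 68 m; v ends 30 m/s.
x(13) = 0 + Σ Δx = 54.5 m.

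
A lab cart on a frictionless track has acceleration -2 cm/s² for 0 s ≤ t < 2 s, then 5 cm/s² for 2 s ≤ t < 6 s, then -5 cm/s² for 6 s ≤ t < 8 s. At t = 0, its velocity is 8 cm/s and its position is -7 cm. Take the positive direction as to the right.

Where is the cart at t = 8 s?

On each constant-a segment, Δv = aΔt and Δx = v₀Δt + ½aΔt²; chain segment to segment.
0–2 s: v starts 8 cm/s; Δx = 8·2 + ½·-2·2² = 12 cm; v ends 4 cm/s.
2–6 s: v starts 4 cm/s; Δx = 4·4 + ½·5·4² = 56 cm; v ends 24 cm/s.
6–8 s: v starts 24 cm/s; Δx = 24·2 + ½·-5·2² = 38 cm; v ends 14 cm/s.
x(8) = -7 + Σ Δx = 99 cm.

99 cm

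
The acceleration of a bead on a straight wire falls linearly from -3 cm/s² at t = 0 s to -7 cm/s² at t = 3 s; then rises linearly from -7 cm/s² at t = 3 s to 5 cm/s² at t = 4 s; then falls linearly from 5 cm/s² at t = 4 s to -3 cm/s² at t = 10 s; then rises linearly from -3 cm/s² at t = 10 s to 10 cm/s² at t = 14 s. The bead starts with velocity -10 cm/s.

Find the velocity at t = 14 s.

Δv equals the area under the a-t graph; then v = v₀ + Δv.
0–3 s: ½(-3 + -7)(3) = -15 cm/s
3–4 s: ½(-7 + 5)(1) = -1 cm/s
4–10 s: ½(5 + -3)(6) = 6 cm/s
10–14 s: ½(-3 + 10)(4) = 14 cm/s
Δv = 4 cm/s, so v(14) = -10 + (4) = -6 cm/s.

-6 cm/s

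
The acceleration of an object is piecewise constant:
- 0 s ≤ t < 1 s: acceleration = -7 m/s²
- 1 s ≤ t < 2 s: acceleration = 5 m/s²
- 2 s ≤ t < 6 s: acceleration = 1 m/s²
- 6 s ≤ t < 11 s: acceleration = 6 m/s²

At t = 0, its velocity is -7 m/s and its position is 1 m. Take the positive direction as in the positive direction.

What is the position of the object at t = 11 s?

On each constant-a segment, Δv = aΔt and Δx = v₀Δt + ½aΔt²; chain segment to segment.
0–1 s: v starts -7 m/s; Δx = -7·1 + ½·-7·1² = -10.5 m; v ends -14 m/s.
1–2 s: v starts -14 m/s; Δx = -14·1 + ½·5·1² = -11.5 m; v ends -9 m/s.
2–6 s: v starts -9 m/s; Δx = -9·4 + ½·1·4² = -28 m; v ends -5 m/s.
6–11 s: v starts -5 m/s; Δx = -5·5 + ½·6·5² = 50 m; v ends 25 m/s.
x(11) = 1 + Σ Δx = 1 m.

1 m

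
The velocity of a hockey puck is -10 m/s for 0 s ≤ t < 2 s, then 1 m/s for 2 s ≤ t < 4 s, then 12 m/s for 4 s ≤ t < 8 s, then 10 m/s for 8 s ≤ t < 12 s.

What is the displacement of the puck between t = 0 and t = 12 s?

70 m

Displacement is the signed area under the v-t curve.
0–2 s: -10 × 2 = -20 m
2–4 s: 1 × 2 = 2 m
4–8 s: 12 × 4 = 48 m
8–12 s: 10 × 4 = 40 m
Net displacement = 70 m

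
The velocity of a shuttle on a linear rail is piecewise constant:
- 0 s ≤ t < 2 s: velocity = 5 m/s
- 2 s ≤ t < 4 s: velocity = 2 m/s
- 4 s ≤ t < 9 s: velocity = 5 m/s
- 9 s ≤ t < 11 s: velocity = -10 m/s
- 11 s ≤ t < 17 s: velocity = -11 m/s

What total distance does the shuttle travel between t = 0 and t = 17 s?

Distance (not displacement) is the total path length: add the absolute areas under v-t.
0–2 s: |5| × 2 = 10 m
2–4 s: |2| × 2 = 4 m
4–9 s: |5| × 5 = 25 m
9–11 s: |-10| × 2 = 20 m
11–17 s: |-11| × 6 = 66 m
Total distance = 125 m

125 m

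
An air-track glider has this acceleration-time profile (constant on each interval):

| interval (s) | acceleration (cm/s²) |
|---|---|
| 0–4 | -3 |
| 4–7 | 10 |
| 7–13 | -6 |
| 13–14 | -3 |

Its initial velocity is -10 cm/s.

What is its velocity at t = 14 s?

Δv equals the area under the a-t graph; then v = v₀ + Δv.
0–4 s: -3 × 4 = -12 cm/s
4–7 s: 10 × 3 = 30 cm/s
7–13 s: -6 × 6 = -36 cm/s
13–14 s: -3 × 1 = -3 cm/s
Δv = -21 cm/s, so v(14) = -10 + (-21) = -31 cm/s.

-31 cm/s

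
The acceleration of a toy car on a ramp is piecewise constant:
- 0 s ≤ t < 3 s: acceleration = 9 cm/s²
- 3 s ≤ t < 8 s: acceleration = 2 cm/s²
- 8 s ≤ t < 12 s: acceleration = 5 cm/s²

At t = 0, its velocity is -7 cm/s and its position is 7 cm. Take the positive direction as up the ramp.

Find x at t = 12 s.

311.5 cm

On each constant-a segment, Δv = aΔt and Δx = v₀Δt + ½aΔt²; chain segment to segment.
0–3 s: v starts -7 cm/s; Δx = -7·3 + ½·9·3² = 19.5 cm; v ends 20 cm/s.
3–8 s: v starts 20 cm/s; Δx = 20·5 + ½·2·5² = 125 cm; v ends 30 cm/s.
8–12 s: v starts 30 cm/s; Δx = 30·4 + ½·5·4² = 160 cm; v ends 50 cm/s.
x(12) = 7 + Σ Δx = 311.5 cm.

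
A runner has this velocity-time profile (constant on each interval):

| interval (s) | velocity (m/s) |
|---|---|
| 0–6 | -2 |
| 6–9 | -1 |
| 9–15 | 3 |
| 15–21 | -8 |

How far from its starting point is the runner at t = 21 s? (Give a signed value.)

Net displacement equals the area under the velocity-time graph (areas below the axis count negative).
0–6 s: -2 × 6 = -12 m
6–9 s: -1 × 3 = -3 m
9–15 s: 3 × 6 = 18 m
15–21 s: -8 × 6 = -48 m
Net displacement = -45 m

-45 m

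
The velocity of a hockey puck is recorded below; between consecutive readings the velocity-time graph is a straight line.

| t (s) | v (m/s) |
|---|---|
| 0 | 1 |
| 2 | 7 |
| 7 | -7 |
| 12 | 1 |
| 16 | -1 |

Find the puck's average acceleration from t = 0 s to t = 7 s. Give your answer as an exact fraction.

-8/7 m/s²

Average acceleration = Δv/Δt = (-7 − 1)/(7 − 0) = -8/7 m/s².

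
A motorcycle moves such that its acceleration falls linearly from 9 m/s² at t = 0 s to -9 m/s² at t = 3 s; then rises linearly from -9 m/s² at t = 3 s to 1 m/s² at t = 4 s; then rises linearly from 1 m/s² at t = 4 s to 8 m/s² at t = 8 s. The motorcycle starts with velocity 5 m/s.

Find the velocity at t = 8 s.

Δv equals the area under the a-t graph; then v = v₀ + Δv.
0–3 s: ½(9 + -9)(3) = 0 m/s
3–4 s: ½(-9 + 1)(1) = -4 m/s
4–8 s: ½(1 + 8)(4) = 18 m/s
Δv = 14 m/s, so v(8) = 5 + (14) = 19 m/s.

19 m/s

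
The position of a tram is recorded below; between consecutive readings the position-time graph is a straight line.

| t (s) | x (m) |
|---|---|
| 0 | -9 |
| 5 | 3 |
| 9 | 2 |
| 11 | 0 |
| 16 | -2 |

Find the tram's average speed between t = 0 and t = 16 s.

Average speed = (total path length)/(elapsed time); on a piecewise-linear x-t graph the path length is Σ|Δx|.
0–5 s: |Δx| = |3 − -9| = 12 m
5–9 s: |Δx| = |2 − 3| = 1 m
9–11 s: |Δx| = |0 − 2| = 2 m
11–16 s: |Δx| = |-2 − 0| = 2 m
Total path = 17 m; average speed = 17/16 = 1.0625 m/s.

1.0625 m/s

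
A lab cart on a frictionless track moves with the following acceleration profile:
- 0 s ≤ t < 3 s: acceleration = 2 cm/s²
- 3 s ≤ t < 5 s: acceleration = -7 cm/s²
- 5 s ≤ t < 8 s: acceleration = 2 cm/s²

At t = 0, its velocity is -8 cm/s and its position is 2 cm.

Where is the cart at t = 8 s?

On each constant-a segment, Δv = aΔt and Δx = v₀Δt + ½aΔt²; chain segment to segment.
0–3 s: v starts -8 cm/s; Δx = -8·3 + ½·2·3² = -15 cm; v ends -2 cm/s.
3–5 s: v starts -2 cm/s; Δx = -2·2 + ½·-7·2² = -18 cm; v ends -16 cm/s.
5–8 s: v starts -16 cm/s; Δx = -16·3 + ½·2·3² = -39 cm; v ends -10 cm/s.
x(8) = 2 + Σ Δx = -70 cm.

-70 cm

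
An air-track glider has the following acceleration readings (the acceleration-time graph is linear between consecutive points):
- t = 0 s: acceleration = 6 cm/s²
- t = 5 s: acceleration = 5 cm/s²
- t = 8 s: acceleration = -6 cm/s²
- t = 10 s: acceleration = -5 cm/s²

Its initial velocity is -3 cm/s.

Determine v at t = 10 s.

Δv equals the area under the a-t graph; then v = v₀ + Δv.
0–5 s: ½(6 + 5)(5) = 27.5 cm/s
5–8 s: ½(5 + -6)(3) = -1.5 cm/s
8–10 s: ½(-6 + -5)(2) = -11 cm/s
Δv = 15 cm/s, so v(10) = -3 + (15) = 12 cm/s.

12 cm/s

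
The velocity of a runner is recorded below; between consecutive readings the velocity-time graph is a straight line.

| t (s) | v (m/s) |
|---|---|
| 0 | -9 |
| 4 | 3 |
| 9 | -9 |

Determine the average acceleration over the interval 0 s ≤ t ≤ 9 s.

0 m/s²

Average acceleration = Δv/Δt = (-9 − -9)/(9 − 0) = 0 m/s².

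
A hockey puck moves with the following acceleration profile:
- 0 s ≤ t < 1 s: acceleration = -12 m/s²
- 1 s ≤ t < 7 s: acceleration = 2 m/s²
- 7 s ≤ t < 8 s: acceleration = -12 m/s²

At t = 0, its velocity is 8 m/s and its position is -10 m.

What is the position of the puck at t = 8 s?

6 m

On each constant-a segment, Δv = aΔt and Δx = v₀Δt + ½aΔt²; chain segment to segment.
0–1 s: v starts 8 m/s; Δx = 8·1 + ½·-12·1² = 2 m; v ends -4 m/s.
1–7 s: v starts -4 m/s; Δx = -4·6 + ½·2·6² = 12 m; v ends 8 m/s.
7–8 s: v starts 8 m/s; Δx = 8·1 + ½·-12·1² = 2 m; v ends -4 m/s.
x(8) = -10 + Σ Δx = 6 m.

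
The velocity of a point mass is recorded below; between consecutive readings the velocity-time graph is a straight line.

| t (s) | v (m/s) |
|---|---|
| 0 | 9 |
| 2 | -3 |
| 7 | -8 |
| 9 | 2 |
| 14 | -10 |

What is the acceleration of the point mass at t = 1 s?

Acceleration is the slope of the v-t graph on 0–2 s: (-3 − 9)/(2 − 0) = -6 m/s².

-6 m/s²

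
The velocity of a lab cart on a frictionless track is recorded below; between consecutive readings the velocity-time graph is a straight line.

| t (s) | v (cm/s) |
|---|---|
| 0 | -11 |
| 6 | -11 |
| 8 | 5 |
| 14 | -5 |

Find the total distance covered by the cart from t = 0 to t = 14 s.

Total distance travelled is ∫|v| dt — sum the magnitudes of each area piece.
0–6 s: |-11| × 6 = 66 cm
6–8 s: v = 0 at t = 7.375 s; triangle areas 7.5625 + 1.5625 = 9.125 cm
8–14 s: v = 0 at t = 11 s; triangle areas 7.5 + 7.5 = 15 cm
Total distance = 90.125 cm

90.125 cm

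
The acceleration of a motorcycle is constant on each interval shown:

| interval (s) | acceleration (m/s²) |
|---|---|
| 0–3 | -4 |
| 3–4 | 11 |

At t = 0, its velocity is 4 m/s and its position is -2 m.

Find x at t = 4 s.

-10.5 m

On each constant-a segment, Δv = aΔt and Δx = v₀Δt + ½aΔt²; chain segment to segment.
0–3 s: v starts 4 m/s; Δx = 4·3 + ½·-4·3² = -6 m; v ends -8 m/s.
3–4 s: v starts -8 m/s; Δx = -8·1 + ½·11·1² = -2.5 m; v ends 3 m/s.
x(4) = -2 + Σ Δx = -10.5 m.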